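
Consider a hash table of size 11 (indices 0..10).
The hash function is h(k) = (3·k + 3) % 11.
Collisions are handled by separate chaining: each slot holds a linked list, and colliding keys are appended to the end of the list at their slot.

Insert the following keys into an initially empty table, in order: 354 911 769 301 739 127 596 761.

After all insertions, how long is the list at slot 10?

Insert 354: h=9, bucket 9 empty -> new chain.
Insert 911: h=8, bucket 8 empty -> new chain.
Insert 769: h=0, bucket 0 empty -> new chain.
Insert 301: h=4, bucket 4 empty -> new chain.
Insert 739: h=9, bucket 9 nonempty -> append to chain.
Insert 127: h=10, bucket 10 empty -> new chain.
Insert 596: h=9, bucket 9 nonempty -> append to chain.
Insert 761: h=9, bucket 9 nonempty -> append to chain.
Final buckets:
0: 769
1: ∅
2: ∅
3: ∅
4: 301
5: ∅
6: ∅
7: ∅
8: 911
9: 354 -> 739 -> 596 -> 761
10: 127

1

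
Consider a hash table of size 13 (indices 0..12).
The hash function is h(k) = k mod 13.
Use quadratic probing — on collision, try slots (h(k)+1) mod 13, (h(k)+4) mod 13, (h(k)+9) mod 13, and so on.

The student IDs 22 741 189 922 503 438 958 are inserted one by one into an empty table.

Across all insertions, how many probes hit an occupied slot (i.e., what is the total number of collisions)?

Insert 22: h=9, slot 9 empty -> index 9.
Insert 741: h=0, slot 0 empty -> index 0.
Insert 189: h=7, slot 7 empty -> index 7.
Insert 922: h=12, slot 12 empty -> index 12.
Insert 503: h=9, slot 9 occupied -> index 10.
Insert 438: h=9, slots 9,10,0 occupied -> index 5.
Insert 958: h=9, slots 9,10,0,5,12 occupied -> index 8.
Table: [741, _, _, _, _, 438, _, 189, 958, 22, 503, _, 922]

9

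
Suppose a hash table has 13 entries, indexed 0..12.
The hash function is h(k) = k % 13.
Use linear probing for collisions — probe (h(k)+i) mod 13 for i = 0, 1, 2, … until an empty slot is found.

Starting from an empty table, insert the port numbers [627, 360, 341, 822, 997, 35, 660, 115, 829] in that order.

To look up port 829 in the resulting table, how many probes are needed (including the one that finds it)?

627: h=3 → slot 3
360: h=9 → slot 9
341: h=3, probe 3,4 → slot 4
822: h=3, probe 3,4,5 → slot 5
997: h=9, probe 9,10 → slot 10
35: h=9, probe 9,10,11 → slot 11
660: h=10, probe 10,11,12 → slot 12
115: h=11, probe 11,12,0 → slot 0
829: h=10, probe 10,11,12,0,1 → slot 1
Table: [115, 829, _, 627, 341, 822, _, _, _, 360, 997, 35, 660]
Lookup 829: h=10, probe 10,11,12,0,1 → found at 1.

5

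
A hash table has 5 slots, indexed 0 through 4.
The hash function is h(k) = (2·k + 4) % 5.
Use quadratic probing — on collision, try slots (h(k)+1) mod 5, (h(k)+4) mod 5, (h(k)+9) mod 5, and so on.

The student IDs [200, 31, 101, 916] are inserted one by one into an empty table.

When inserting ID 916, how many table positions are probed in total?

3

Insert 200: h=4, slot 4 empty → index 4.
Insert 31: h=1, slot 1 empty → index 1.
Insert 101: h=1, slot 1 occupied → index 2.
Insert 916: h=1, slots 1,2 occupied → index 0.
Table: [916, 31, 101, —, 200]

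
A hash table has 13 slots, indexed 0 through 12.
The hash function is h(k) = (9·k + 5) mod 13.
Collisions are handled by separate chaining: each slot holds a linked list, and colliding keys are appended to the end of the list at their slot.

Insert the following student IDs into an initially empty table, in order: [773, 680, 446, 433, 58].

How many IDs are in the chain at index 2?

3

Insert 773: h=7, bucket 7 empty → new chain.
Insert 680: h=2, bucket 2 empty → new chain.
Insert 446: h=2, bucket 2 nonempty → append to chain.
Insert 433: h=2, bucket 2 nonempty → append to chain.
Insert 58: h=7, bucket 7 nonempty → append to chain.
Final buckets:
0: .
1: .
2: 680 -> 446 -> 433
3: .
4: .
5: .
6: .
7: 773 -> 58
8: .
9: .
10: .
11: .
12: .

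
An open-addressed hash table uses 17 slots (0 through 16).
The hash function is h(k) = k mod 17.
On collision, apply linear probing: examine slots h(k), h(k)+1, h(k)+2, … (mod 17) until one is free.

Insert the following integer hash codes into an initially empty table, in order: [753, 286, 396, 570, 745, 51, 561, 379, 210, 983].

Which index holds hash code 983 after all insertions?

753 hashes to 5; slot 5 is free → place at 5.
286 hashes to 14; slot 14 is free → place at 14.
396 hashes to 5; 5 taken → place at 6.
570 hashes to 9; slot 9 is free → place at 9.
745 hashes to 14; 14 taken → place at 15.
51 hashes to 0; slot 0 is free → place at 0.
561 hashes to 0; 0 taken → place at 1.
379 hashes to 5; 5,6 taken → place at 7.
210 hashes to 6; 6,7 taken → place at 8.
983 hashes to 14; 14,15 taken → place at 16.
Table: [51, 561, -, -, -, 753, 396, 379, 210, 570, -, -, -, -, 286, 745, 983]

16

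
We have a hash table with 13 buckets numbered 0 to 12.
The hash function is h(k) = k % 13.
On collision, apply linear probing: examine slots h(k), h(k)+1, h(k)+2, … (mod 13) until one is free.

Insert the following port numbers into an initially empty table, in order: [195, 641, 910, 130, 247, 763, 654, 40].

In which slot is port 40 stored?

6

195 hashes to 0; slot 0 is free => place at 0.
641 hashes to 4; slot 4 is free => place at 4.
910 hashes to 0; 0 taken => place at 1.
130 hashes to 0; 0,1 taken => place at 2.
247 hashes to 0; 0,1,2 taken => place at 3.
763 hashes to 9; slot 9 is free => place at 9.
654 hashes to 4; 4 taken => place at 5.
40 hashes to 1; 1,2,3,4,5 taken => place at 6.
Table: [195, 910, 130, 247, 641, 654, 40, ., ., 763, ., ., .]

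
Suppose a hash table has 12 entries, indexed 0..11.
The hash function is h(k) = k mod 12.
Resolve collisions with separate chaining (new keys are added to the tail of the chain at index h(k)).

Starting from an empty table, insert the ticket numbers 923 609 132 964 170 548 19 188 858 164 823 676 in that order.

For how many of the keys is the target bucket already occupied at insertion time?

4

923 → bucket 11
609 → bucket 9
132 → bucket 0
964 → bucket 4
170 → bucket 2
548 → bucket 8
19 → bucket 7
188 → bucket 8 (collision)
858 → bucket 6
164 → bucket 8 (collision)
823 → bucket 7 (collision)
676 → bucket 4 (collision)
Final buckets:
0: 132
1: —
2: 170
3: —
4: 964 -> 676
5: —
6: 858
7: 19 -> 823
8: 548 -> 188 -> 164
9: 609
10: —
11: 923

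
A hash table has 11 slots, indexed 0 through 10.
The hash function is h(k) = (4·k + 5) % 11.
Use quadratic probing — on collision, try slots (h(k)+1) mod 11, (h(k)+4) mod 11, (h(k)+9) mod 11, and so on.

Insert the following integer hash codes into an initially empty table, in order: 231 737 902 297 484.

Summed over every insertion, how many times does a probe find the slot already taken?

231 hashes to 5; slot 5 is free => place at 5.
737 hashes to 5; 5 taken => place at 6.
902 hashes to 5; 5,6 taken => place at 9.
297 hashes to 5; 5,6,9 taken => place at 3.
484 hashes to 5; 5,6,9,3 taken => place at 10.
Table: [_, _, _, 297, _, 231, 737, _, _, 902, 484]

10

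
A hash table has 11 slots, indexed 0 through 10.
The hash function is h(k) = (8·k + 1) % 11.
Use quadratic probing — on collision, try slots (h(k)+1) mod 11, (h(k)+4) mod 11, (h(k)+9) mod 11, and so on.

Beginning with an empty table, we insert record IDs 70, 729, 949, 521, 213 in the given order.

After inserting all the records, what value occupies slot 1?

521

70 hashes to 0; slot 0 is free => place at 0.
729 hashes to 3; slot 3 is free => place at 3.
949 hashes to 3; 3 taken => place at 4.
521 hashes to 0; 0 taken => place at 1.
213 hashes to 0; 0,1,4 taken => place at 9.
Table: [70, 521, -, 729, 949, -, -, -, -, 213, -]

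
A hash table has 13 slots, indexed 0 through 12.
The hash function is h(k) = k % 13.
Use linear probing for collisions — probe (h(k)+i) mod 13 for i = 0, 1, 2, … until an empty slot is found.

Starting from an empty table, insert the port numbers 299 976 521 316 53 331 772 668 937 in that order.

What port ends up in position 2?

521

299 hashes to 0; slot 0 is free => place at 0.
976 hashes to 1; slot 1 is free => place at 1.
521 hashes to 1; 1 taken => place at 2.
316 hashes to 4; slot 4 is free => place at 4.
53 hashes to 1; 1,2 taken => place at 3.
331 hashes to 6; slot 6 is free => place at 6.
772 hashes to 5; slot 5 is free => place at 5.
668 hashes to 5; 5,6 taken => place at 7.
937 hashes to 1; 1,2,3,4,5,6,7 taken => place at 8.
Table: [299, 976, 521, 53, 316, 772, 331, 668, 937, _, _, _, _]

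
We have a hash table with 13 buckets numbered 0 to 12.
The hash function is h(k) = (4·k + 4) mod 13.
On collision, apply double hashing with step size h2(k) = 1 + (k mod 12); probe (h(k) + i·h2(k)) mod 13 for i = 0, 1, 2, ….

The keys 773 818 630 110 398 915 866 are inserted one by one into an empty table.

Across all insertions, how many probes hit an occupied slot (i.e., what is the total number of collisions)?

Insert 773: h=2, slot 2 empty -> index 2.
Insert 818: h=0, slot 0 empty -> index 0.
Insert 630: h=2, h2=7, slot 2 occupied -> index 9.
Insert 110: h=2, h2=3, slot 2 occupied -> index 5.
Insert 398: h=10, slot 10 empty -> index 10.
Insert 915: h=11, slot 11 empty -> index 11.
Insert 866: h=10, h2=3, slots 10,0 occupied -> index 3.
Table: [818, _, 773, 866, _, 110, _, _, _, 630, 398, 915, _]

4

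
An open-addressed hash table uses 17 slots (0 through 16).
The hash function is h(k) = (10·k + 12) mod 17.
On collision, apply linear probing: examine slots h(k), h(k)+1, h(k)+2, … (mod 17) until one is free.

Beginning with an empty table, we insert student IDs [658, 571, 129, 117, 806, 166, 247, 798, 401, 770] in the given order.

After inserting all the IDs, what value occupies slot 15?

658: h=13 => slot 13
571: h=10 => slot 10
129: h=10, probe 10,11 => slot 11
117: h=9 => slot 9
806: h=14 => slot 14
166: h=6 => slot 6
247: h=0 => slot 0
798: h=2 => slot 2
401: h=10, probe 10,11,12 => slot 12
770: h=11, probe 11,12,13,14,15 => slot 15
Table: [247, ., 798, ., ., ., 166, ., ., 117, 571, 129, 401, 658, 806, 770, .]

770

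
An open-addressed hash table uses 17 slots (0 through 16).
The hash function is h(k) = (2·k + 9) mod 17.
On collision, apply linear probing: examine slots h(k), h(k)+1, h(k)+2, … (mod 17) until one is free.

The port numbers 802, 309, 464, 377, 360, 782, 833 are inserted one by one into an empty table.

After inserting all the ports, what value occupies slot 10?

833

802 hashes to 15; slot 15 is free -> place at 15.
309 hashes to 15; 15 taken -> place at 16.
464 hashes to 2; slot 2 is free -> place at 2.
377 hashes to 15; 15,16 taken -> place at 0.
360 hashes to 15; 15,16,0 taken -> place at 1.
782 hashes to 9; slot 9 is free -> place at 9.
833 hashes to 9; 9 taken -> place at 10.
Table: [377, 360, 464, -, -, -, -, -, -, 782, 833, -, -, -, -, 802, 309]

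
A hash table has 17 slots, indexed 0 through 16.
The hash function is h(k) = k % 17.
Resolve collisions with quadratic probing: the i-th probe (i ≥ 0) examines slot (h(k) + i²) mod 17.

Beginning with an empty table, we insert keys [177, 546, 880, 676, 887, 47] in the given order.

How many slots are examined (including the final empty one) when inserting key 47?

177: h=7 => slot 7
546: h=2 => slot 2
880: h=13 => slot 13
676: h=13, probe 13,14 => slot 14
887: h=3 => slot 3
47: h=13, probe 13,14,0 => slot 0
Table: [47, -, 546, 887, -, -, -, 177, -, -, -, -, -, 880, 676, -, -]

3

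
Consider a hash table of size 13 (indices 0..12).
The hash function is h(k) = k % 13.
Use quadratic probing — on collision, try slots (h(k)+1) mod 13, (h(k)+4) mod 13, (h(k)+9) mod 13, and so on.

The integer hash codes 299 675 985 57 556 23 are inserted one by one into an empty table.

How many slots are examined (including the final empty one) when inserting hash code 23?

3

299: h=0 -> slot 0
675: h=12 -> slot 12
985: h=10 -> slot 10
57: h=5 -> slot 5
556: h=10, probe 10,11 -> slot 11
23: h=10, probe 10,11,1 -> slot 1
Table: [299, 23, ., ., ., 57, ., ., ., ., 985, 556, 675]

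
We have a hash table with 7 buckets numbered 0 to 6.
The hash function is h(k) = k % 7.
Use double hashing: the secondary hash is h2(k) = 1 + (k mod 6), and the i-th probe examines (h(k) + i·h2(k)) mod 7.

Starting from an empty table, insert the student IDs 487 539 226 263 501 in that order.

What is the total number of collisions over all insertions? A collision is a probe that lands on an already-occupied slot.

2

487: h=4 => slot 4
539: h=0 => slot 0
226: h=2 => slot 2
263: h=4, h2=6, probe 4,3 => slot 3
501: h=4, h2=4, probe 4,1 => slot 1
Table: [539, 501, 226, 263, 487, —, —]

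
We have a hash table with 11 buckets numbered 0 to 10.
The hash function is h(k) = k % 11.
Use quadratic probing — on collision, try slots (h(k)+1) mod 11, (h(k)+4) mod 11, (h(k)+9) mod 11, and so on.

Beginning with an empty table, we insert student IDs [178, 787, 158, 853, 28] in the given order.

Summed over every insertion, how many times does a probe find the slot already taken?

178 hashes to 2; slot 2 is free => place at 2.
787 hashes to 6; slot 6 is free => place at 6.
158 hashes to 4; slot 4 is free => place at 4.
853 hashes to 6; 6 taken => place at 7.
28 hashes to 6; 6,7 taken => place at 10.
Table: [-, -, 178, -, 158, -, 787, 853, -, -, 28]

3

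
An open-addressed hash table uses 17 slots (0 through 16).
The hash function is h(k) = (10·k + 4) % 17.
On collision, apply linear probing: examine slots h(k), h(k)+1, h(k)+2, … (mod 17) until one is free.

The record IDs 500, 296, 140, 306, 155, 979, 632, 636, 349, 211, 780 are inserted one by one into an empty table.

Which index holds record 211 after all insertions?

12

Insert 500: h=6, slot 6 empty -> index 6.
Insert 296: h=6, slot 6 occupied -> index 7.
Insert 140: h=10, slot 10 empty -> index 10.
Insert 306: h=4, slot 4 empty -> index 4.
Insert 155: h=7, slot 7 occupied -> index 8.
Insert 979: h=2, slot 2 empty -> index 2.
Insert 632: h=0, slot 0 empty -> index 0.
Insert 636: h=6, slots 6,7,8 occupied -> index 9.
Insert 349: h=9, slots 9,10 occupied -> index 11.
Insert 211: h=6, slots 6,7,8,9,10,11 occupied -> index 12.
Insert 780: h=1, slot 1 empty -> index 1.
Table: [632, 780, 979, ., 306, ., 500, 296, 155, 636, 140, 349, 211, ., ., ., .]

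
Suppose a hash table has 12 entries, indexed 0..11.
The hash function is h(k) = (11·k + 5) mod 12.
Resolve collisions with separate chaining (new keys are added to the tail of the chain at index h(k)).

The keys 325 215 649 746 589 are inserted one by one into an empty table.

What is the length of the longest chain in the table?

3

325 → bucket 4
215 → bucket 6
649 → bucket 4 (collision)
746 → bucket 3
589 → bucket 4 (collision)
Final buckets:
0: —
1: —
2: —
3: 746
4: 325 -> 649 -> 589
5: —
6: 215
7: —
8: —
9: —
10: —
11: —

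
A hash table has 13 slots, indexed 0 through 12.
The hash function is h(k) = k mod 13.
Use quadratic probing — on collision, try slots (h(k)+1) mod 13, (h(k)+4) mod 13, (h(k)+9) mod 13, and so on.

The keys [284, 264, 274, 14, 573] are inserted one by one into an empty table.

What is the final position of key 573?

284: h=11 → slot 11
264: h=4 → slot 4
274: h=1 → slot 1
14: h=1, probe 1,2 → slot 2
573: h=1, probe 1,2,5 → slot 5
Table: [—, 274, 14, —, 264, 573, —, —, —, —, —, 284, —]

5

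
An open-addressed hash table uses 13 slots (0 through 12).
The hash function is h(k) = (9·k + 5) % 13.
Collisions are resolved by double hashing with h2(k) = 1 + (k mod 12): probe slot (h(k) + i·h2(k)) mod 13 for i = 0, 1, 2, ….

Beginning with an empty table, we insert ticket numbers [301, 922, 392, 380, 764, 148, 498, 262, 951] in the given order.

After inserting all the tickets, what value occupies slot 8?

262

301 hashes to 10; slot 10 is free => place at 10.
922 hashes to 9; slot 9 is free => place at 9.
392 hashes to 10, h2=9; 10 taken => place at 6.
380 hashes to 6, h2=9; 6 taken => place at 2.
764 hashes to 4; slot 4 is free => place at 4.
148 hashes to 11; slot 11 is free => place at 11.
498 hashes to 2, h2=7; 2,9 taken => place at 3.
262 hashes to 10, h2=11; 10 taken => place at 8.
951 hashes to 10, h2=4; 10 taken => place at 1.
Table: [-, 951, 380, 498, 764, -, 392, -, 262, 922, 301, 148, -]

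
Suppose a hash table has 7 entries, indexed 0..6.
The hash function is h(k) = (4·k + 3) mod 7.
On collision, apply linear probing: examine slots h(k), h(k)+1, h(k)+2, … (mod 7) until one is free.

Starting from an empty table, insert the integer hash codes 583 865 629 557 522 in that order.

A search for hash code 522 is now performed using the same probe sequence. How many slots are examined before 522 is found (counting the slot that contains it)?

Insert 583: h=4, slot 4 empty → index 4.
Insert 865: h=5, slot 5 empty → index 5.
Insert 629: h=6, slot 6 empty → index 6.
Insert 557: h=5, slots 5,6 occupied → index 0.
Insert 522: h=5, slots 5,6,0 occupied → index 1.
Table: [557, 522, ., ., 583, 865, 629]
Lookup 522: h=5, probe 5,6,0,1 → found at 1.

4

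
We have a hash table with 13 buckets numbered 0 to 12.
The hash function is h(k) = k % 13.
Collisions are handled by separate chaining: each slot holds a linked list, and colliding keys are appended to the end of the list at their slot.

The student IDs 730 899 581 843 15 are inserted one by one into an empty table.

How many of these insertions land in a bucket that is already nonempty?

730 -> bucket 2
899 -> bucket 2 (collision)
581 -> bucket 9
843 -> bucket 11
15 -> bucket 2 (collision)
Final buckets:
0: .
1: .
2: 730 -> 899 -> 15
3: .
4: .
5: .
6: .
7: .
8: .
9: 581
10: .
11: 843
12: .

2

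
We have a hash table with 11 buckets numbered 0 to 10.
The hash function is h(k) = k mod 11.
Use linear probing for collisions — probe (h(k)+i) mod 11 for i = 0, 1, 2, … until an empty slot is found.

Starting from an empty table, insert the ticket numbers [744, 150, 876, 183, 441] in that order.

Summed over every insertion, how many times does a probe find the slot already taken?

6

Insert 744: h=7, slot 7 empty → index 7.
Insert 150: h=7, slot 7 occupied → index 8.
Insert 876: h=7, slots 7,8 occupied → index 9.
Insert 183: h=7, slots 7,8,9 occupied → index 10.
Insert 441: h=1, slot 1 empty → index 1.
Table: [_, 441, _, _, _, _, _, 744, 150, 876, 183]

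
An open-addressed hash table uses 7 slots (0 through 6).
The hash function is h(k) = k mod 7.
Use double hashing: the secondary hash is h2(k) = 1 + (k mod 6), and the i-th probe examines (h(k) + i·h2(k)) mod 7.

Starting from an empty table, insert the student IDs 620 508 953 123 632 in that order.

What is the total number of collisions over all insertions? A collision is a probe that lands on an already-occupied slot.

7

620 hashes to 4; slot 4 is free => place at 4.
508 hashes to 4, h2=5; 4 taken => place at 2.
953 hashes to 1; slot 1 is free => place at 1.
123 hashes to 4, h2=4; 4,1 taken => place at 5.
632 hashes to 2, h2=3; 2,5,1,4 taken => place at 0.
Table: [632, 953, 508, —, 620, 123, —]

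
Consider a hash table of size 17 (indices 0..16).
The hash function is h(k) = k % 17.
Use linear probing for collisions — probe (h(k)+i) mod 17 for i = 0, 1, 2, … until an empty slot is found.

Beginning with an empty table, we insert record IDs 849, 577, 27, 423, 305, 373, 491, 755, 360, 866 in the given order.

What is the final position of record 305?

Insert 849: h=16, slot 16 empty => index 16.
Insert 577: h=16, slot 16 occupied => index 0.
Insert 27: h=10, slot 10 empty => index 10.
Insert 423: h=15, slot 15 empty => index 15.
Insert 305: h=16, slots 16,0 occupied => index 1.
Insert 373: h=16, slots 16,0,1 occupied => index 2.
Insert 491: h=15, slots 15,16,0,1,2 occupied => index 3.
Insert 755: h=7, slot 7 empty => index 7.
Insert 360: h=3, slot 3 occupied => index 4.
Insert 866: h=16, slots 16,0,1,2,3,4 occupied => index 5.
Table: [577, 305, 373, 491, 360, 866, -, 755, -, -, 27, -, -, -, -, 423, 849]

1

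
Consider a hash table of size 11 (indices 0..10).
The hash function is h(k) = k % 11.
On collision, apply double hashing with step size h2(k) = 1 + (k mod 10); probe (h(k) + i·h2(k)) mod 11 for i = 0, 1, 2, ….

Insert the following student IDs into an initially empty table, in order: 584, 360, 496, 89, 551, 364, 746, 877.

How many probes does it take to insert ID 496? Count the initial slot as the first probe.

3

Insert 584: h=1, slot 1 empty => index 1.
Insert 360: h=8, slot 8 empty => index 8.
Insert 496: h=1, h2=7, slots 1,8 occupied => index 4.
Insert 89: h=1, h2=10, slot 1 occupied => index 0.
Insert 551: h=1, h2=2, slot 1 occupied => index 3.
Insert 364: h=1, h2=5, slot 1 occupied => index 6.
Insert 746: h=9, slot 9 empty => index 9.
Insert 877: h=8, h2=8, slot 8 occupied => index 5.
Table: [89, 584, ., 551, 496, 877, 364, ., 360, 746, .]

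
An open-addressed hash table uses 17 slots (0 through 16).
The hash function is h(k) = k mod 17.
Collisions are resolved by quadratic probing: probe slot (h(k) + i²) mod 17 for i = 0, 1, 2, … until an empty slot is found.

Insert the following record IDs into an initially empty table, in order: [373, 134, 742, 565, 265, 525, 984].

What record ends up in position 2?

373: h=16 => slot 16
134: h=15 => slot 15
742: h=11 => slot 11
565: h=4 => slot 4
265: h=10 => slot 10
525: h=15, probe 15,16,2 => slot 2
984: h=15, probe 15,16,2,7 => slot 7
Table: [∅, ∅, 525, ∅, 565, ∅, ∅, 984, ∅, ∅, 265, 742, ∅, ∅, ∅, 134, 373]

525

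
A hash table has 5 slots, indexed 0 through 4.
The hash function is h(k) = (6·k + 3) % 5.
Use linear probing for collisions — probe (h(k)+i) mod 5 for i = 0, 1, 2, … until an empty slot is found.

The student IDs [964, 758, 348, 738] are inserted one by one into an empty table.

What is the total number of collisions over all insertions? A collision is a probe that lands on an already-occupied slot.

5

964: h=2 → slot 2
758: h=1 → slot 1
348: h=1, probe 1,2,3 → slot 3
738: h=1, probe 1,2,3,4 → slot 4
Table: [_, 758, 964, 348, 738]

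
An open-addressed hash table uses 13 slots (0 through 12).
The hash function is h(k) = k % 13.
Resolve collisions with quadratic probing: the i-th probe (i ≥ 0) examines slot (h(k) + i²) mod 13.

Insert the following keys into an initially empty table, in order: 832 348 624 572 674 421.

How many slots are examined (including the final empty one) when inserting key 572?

3

832: h=0 → slot 0
348: h=10 → slot 10
624: h=0, probe 0,1 → slot 1
572: h=0, probe 0,1,4 → slot 4
674: h=11 → slot 11
421: h=5 → slot 5
Table: [832, 624, —, —, 572, 421, —, —, —, —, 348, 674, —]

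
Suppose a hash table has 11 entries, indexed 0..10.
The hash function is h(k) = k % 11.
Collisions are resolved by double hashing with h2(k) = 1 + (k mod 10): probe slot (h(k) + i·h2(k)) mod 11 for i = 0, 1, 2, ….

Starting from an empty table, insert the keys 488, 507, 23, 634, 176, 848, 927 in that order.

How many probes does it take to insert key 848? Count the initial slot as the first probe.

Insert 488: h=4, slot 4 empty => index 4.
Insert 507: h=1, slot 1 empty => index 1.
Insert 23: h=1, h2=4, slot 1 occupied => index 5.
Insert 634: h=7, slot 7 empty => index 7.
Insert 176: h=0, slot 0 empty => index 0.
Insert 848: h=1, h2=9, slot 1 occupied => index 10.
Insert 927: h=3, slot 3 empty => index 3.
Table: [176, 507, -, 927, 488, 23, -, 634, -, -, 848]

2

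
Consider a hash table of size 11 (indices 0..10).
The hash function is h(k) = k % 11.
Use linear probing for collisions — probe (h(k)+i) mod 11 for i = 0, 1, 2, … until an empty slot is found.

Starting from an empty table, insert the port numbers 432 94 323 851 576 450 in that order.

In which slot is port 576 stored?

Insert 432: h=3, slot 3 empty → index 3.
Insert 94: h=6, slot 6 empty → index 6.
Insert 323: h=4, slot 4 empty → index 4.
Insert 851: h=4, slot 4 occupied → index 5.
Insert 576: h=4, slots 4,5,6 occupied → index 7.
Insert 450: h=10, slot 10 empty → index 10.
Table: [-, -, -, 432, 323, 851, 94, 576, -, -, 450]

7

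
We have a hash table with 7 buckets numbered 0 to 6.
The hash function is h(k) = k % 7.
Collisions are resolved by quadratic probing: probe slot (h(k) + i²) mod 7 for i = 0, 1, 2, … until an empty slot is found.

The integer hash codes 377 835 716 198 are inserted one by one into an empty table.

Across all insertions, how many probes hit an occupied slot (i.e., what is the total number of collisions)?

4

377: h=6 => slot 6
835: h=2 => slot 2
716: h=2, probe 2,3 => slot 3
198: h=2, probe 2,3,6,4 => slot 4
Table: [., ., 835, 716, 198, ., 377]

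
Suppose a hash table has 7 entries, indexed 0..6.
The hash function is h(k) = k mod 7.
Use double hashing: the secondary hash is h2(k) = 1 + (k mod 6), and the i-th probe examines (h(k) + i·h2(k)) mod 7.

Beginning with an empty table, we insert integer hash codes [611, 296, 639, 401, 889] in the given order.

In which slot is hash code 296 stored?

5

611: h=2 -> slot 2
296: h=2, h2=3, probe 2,5 -> slot 5
639: h=2, h2=4, probe 2,6 -> slot 6
401: h=2, h2=6, probe 2,1 -> slot 1
889: h=0 -> slot 0
Table: [889, 401, 611, ∅, ∅, 296, 639]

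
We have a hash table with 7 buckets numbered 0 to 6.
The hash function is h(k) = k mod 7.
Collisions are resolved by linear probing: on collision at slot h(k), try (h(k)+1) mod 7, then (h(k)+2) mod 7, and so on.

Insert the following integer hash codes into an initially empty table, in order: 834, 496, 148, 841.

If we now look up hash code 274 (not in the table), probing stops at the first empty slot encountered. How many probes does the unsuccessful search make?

Insert 834: h=1, slot 1 empty -> index 1.
Insert 496: h=6, slot 6 empty -> index 6.
Insert 148: h=1, slot 1 occupied -> index 2.
Insert 841: h=1, slots 1,2 occupied -> index 3.
Table: [_, 834, 148, 841, _, _, 496]
Lookup 274: h=1, probe 1,2,3,4 → slot 4 empty, not found.

4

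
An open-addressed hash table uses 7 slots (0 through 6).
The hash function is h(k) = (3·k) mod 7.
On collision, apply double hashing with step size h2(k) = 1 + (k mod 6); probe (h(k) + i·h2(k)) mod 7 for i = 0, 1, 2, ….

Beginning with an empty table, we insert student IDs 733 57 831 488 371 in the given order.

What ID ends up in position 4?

733 hashes to 1; slot 1 is free -> place at 1.
57 hashes to 3; slot 3 is free -> place at 3.
831 hashes to 1, h2=4; 1 taken -> place at 5.
488 hashes to 1, h2=3; 1 taken -> place at 4.
371 hashes to 0; slot 0 is free -> place at 0.
Table: [371, 733, ∅, 57, 488, 831, ∅]

488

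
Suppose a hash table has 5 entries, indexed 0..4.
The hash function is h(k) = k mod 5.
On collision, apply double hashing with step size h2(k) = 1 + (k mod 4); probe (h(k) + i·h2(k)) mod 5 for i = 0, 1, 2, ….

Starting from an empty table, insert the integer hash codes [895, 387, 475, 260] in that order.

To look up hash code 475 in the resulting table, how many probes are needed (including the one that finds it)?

2

895 hashes to 0; slot 0 is free → place at 0.
387 hashes to 2; slot 2 is free → place at 2.
475 hashes to 0, h2=4; 0 taken → place at 4.
260 hashes to 0, h2=1; 0 taken → place at 1.
Table: [895, 260, 387, —, 475]
Lookup 475: h=0, h2=4, probe 0,4 → found at 4.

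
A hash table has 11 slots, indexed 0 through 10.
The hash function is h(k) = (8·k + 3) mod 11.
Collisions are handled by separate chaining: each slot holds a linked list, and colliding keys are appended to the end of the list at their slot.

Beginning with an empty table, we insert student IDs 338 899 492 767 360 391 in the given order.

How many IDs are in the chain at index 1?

Insert 338: h=1, bucket 1 empty -> new chain.
Insert 899: h=1, bucket 1 nonempty -> append to chain.
Insert 492: h=1, bucket 1 nonempty -> append to chain.
Insert 767: h=1, bucket 1 nonempty -> append to chain.
Insert 360: h=1, bucket 1 nonempty -> append to chain.
Insert 391: h=7, bucket 7 empty -> new chain.
Final buckets:
0: _
1: 338 -> 899 -> 492 -> 767 -> 360
2: _
3: _
4: _
5: _
6: _
7: 391
8: _
9: _
10: _

5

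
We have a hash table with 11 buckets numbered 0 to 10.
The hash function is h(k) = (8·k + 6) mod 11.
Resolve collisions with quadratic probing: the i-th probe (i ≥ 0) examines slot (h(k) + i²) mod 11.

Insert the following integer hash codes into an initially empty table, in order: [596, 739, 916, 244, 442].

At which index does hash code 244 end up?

4

596 hashes to 0; slot 0 is free -> place at 0.
739 hashes to 0; 0 taken -> place at 1.
916 hashes to 8; slot 8 is free -> place at 8.
244 hashes to 0; 0,1 taken -> place at 4.
442 hashes to 0; 0,1,4 taken -> place at 9.
Table: [596, 739, _, _, 244, _, _, _, 916, 442, _]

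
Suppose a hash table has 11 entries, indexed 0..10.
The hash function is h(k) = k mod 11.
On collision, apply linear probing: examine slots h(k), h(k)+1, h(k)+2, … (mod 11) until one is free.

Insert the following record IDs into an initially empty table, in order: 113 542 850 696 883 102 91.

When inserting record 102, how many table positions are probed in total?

113 hashes to 3; slot 3 is free → place at 3.
542 hashes to 3; 3 taken → place at 4.
850 hashes to 3; 3,4 taken → place at 5.
696 hashes to 3; 3,4,5 taken → place at 6.
883 hashes to 3; 3,4,5,6 taken → place at 7.
102 hashes to 3; 3,4,5,6,7 taken → place at 8.
91 hashes to 3; 3,4,5,6,7,8 taken → place at 9.
Table: [_, _, _, 113, 542, 850, 696, 883, 102, 91, _]

6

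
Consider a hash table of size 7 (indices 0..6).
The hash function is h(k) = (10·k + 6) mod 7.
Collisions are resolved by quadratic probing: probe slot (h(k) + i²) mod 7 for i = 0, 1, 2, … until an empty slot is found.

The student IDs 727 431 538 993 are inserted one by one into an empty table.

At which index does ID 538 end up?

727: h=3 => slot 3
431: h=4 => slot 4
538: h=3, probe 3,4,0 => slot 0
993: h=3, probe 3,4,0,5 => slot 5
Table: [538, _, _, 727, 431, 993, _]

0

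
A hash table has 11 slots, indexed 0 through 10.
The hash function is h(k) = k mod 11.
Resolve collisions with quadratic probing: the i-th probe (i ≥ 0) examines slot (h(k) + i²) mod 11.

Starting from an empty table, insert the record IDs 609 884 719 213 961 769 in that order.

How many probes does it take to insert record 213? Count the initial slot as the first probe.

4

609 hashes to 4; slot 4 is free -> place at 4.
884 hashes to 4; 4 taken -> place at 5.
719 hashes to 4; 4,5 taken -> place at 8.
213 hashes to 4; 4,5,8 taken -> place at 2.
961 hashes to 4; 4,5,8,2 taken -> place at 9.
769 hashes to 10; slot 10 is free -> place at 10.
Table: [∅, ∅, 213, ∅, 609, 884, ∅, ∅, 719, 961, 769]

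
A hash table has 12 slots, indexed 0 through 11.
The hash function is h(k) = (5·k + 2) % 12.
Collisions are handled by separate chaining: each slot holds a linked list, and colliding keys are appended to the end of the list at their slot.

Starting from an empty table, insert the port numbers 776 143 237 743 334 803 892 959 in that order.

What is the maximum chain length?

4

776 → bucket 6
143 → bucket 9
237 → bucket 11
743 → bucket 9 (collision)
334 → bucket 4
803 → bucket 9 (collision)
892 → bucket 10
959 → bucket 9 (collision)
Final buckets:
0: -
1: -
2: -
3: -
4: 334
5: -
6: 776
7: -
8: -
9: 143 -> 743 -> 803 -> 959
10: 892
11: 237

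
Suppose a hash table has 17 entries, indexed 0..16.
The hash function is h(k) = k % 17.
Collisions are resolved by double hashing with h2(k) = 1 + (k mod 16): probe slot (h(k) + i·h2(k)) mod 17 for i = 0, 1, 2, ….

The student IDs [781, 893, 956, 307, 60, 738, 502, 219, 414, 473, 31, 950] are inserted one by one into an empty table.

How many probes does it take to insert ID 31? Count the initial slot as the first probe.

781 hashes to 16; slot 16 is free → place at 16.
893 hashes to 9; slot 9 is free → place at 9.
956 hashes to 4; slot 4 is free → place at 4.
307 hashes to 1; slot 1 is free → place at 1.
60 hashes to 9, h2=13; 9 taken → place at 5.
738 hashes to 7; slot 7 is free → place at 7.
502 hashes to 9, h2=7; 9,16 taken → place at 6.
219 hashes to 15; slot 15 is free → place at 15.
414 hashes to 6, h2=15; 6,4 taken → place at 2.
473 hashes to 14; slot 14 is free → place at 14.
31 hashes to 14, h2=16; 14 taken → place at 13.
950 hashes to 15, h2=7; 15,5 taken → place at 12.
Table: [., 307, 414, ., 956, 60, 502, 738, ., 893, ., ., 950, 31, 473, 219, 781]

2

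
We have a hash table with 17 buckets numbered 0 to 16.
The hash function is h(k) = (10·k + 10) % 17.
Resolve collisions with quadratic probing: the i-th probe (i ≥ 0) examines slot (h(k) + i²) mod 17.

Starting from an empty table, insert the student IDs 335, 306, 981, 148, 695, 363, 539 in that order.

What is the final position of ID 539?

3

335 hashes to 11; slot 11 is free -> place at 11.
306 hashes to 10; slot 10 is free -> place at 10.
981 hashes to 11; 11 taken -> place at 12.
148 hashes to 11; 11,12 taken -> place at 15.
695 hashes to 7; slot 7 is free -> place at 7.
363 hashes to 2; slot 2 is free -> place at 2.
539 hashes to 11; 11,12,15 taken -> place at 3.
Table: [_, _, 363, 539, _, _, _, 695, _, _, 306, 335, 981, _, _, 148, _]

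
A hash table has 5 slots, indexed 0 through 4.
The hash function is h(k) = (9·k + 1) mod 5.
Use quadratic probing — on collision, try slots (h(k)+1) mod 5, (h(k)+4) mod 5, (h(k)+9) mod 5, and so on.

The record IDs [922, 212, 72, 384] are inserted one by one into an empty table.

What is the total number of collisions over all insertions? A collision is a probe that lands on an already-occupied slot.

3

Insert 922: h=4, slot 4 empty => index 4.
Insert 212: h=4, slot 4 occupied => index 0.
Insert 72: h=4, slots 4,0 occupied => index 3.
Insert 384: h=2, slot 2 empty => index 2.
Table: [212, —, 384, 72, 922]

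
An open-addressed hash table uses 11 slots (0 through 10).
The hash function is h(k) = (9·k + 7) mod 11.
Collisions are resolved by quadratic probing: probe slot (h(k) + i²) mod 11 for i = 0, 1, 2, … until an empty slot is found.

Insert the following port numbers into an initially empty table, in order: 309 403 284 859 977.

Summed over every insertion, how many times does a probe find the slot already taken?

309 hashes to 5; slot 5 is free => place at 5.
403 hashes to 4; slot 4 is free => place at 4.
284 hashes to 0; slot 0 is free => place at 0.
859 hashes to 5; 5 taken => place at 6.
977 hashes to 0; 0 taken => place at 1.
Table: [284, 977, ∅, ∅, 403, 309, 859, ∅, ∅, ∅, ∅]

2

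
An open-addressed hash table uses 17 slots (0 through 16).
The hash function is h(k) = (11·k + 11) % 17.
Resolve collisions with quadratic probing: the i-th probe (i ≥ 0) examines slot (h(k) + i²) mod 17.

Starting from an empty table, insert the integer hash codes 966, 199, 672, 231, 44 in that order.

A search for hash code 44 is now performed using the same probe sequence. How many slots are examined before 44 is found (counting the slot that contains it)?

966: h=12 → slot 12
199: h=7 → slot 7
672: h=8 → slot 8
231: h=2 → slot 2
44: h=2, probe 2,3 → slot 3
Table: [-, -, 231, 44, -, -, -, 199, 672, -, -, -, 966, -, -, -, -]
Lookup 44: h=2, probe 2,3 → found at 3.

2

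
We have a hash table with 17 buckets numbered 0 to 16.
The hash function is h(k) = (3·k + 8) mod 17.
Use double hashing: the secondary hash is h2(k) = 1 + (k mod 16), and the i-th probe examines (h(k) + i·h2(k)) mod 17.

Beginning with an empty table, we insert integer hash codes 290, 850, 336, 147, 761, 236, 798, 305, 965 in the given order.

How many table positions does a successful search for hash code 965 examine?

Insert 290: h=11, slot 11 empty → index 11.
Insert 850: h=8, slot 8 empty → index 8.
Insert 336: h=13, slot 13 empty → index 13.
Insert 147: h=7, slot 7 empty → index 7.
Insert 761: h=13, h2=10, slot 13 occupied → index 6.
Insert 236: h=2, slot 2 empty → index 2.
Insert 798: h=5, slot 5 empty → index 5.
Insert 305: h=5, h2=2, slots 5,7 occupied → index 9.
Insert 965: h=13, h2=6, slots 13,2,8 occupied → index 14.
Table: [∅, ∅, 236, ∅, ∅, 798, 761, 147, 850, 305, ∅, 290, ∅, 336, 965, ∅, ∅]
Lookup 965: h=13, h2=6, probe 13,2,8,14 → found at 14.

4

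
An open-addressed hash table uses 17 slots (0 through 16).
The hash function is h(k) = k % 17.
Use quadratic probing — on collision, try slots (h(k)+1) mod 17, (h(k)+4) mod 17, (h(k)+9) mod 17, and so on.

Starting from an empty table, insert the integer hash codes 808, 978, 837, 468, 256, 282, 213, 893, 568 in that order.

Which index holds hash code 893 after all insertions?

0

808: h=9 -> slot 9
978: h=9, probe 9,10 -> slot 10
837: h=4 -> slot 4
468: h=9, probe 9,10,13 -> slot 13
256: h=1 -> slot 1
282: h=10, probe 10,11 -> slot 11
213: h=9, probe 9,10,13,1,8 -> slot 8
893: h=9, probe 9,10,13,1,8,0 -> slot 0
568: h=7 -> slot 7
Table: [893, 256, —, —, 837, —, —, 568, 213, 808, 978, 282, —, 468, —, —, —]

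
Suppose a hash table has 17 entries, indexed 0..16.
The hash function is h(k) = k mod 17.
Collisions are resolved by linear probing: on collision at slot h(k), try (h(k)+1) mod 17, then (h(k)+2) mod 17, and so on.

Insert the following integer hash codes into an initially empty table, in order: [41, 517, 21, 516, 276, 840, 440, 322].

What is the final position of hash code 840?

9

41: h=7 => slot 7
517: h=7, probe 7,8 => slot 8
21: h=4 => slot 4
516: h=6 => slot 6
276: h=4, probe 4,5 => slot 5
840: h=7, probe 7,8,9 => slot 9
440: h=15 => slot 15
322: h=16 => slot 16
Table: [—, —, —, —, 21, 276, 516, 41, 517, 840, —, —, —, —, —, 440, 322]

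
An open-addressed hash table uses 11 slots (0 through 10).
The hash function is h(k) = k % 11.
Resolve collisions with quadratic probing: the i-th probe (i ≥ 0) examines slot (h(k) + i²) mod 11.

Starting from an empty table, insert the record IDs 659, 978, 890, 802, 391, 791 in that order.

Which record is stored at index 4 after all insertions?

Insert 659: h=10, slot 10 empty → index 10.
Insert 978: h=10, slot 10 occupied → index 0.
Insert 890: h=10, slots 10,0 occupied → index 3.
Insert 802: h=10, slots 10,0,3 occupied → index 8.
Insert 391: h=6, slot 6 empty → index 6.
Insert 791: h=10, slots 10,0,3,8 occupied → index 4.
Table: [978, _, _, 890, 791, _, 391, _, 802, _, 659]

791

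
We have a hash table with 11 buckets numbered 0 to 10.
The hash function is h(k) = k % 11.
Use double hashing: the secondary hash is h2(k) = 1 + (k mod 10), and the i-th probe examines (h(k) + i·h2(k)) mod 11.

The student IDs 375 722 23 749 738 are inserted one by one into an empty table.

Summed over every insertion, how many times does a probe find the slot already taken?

375: h=1 -> slot 1
722: h=7 -> slot 7
23: h=1, h2=4, probe 1,5 -> slot 5
749: h=1, h2=10, probe 1,0 -> slot 0
738: h=1, h2=9, probe 1,10 -> slot 10
Table: [749, 375, ∅, ∅, ∅, 23, ∅, 722, ∅, ∅, 738]

3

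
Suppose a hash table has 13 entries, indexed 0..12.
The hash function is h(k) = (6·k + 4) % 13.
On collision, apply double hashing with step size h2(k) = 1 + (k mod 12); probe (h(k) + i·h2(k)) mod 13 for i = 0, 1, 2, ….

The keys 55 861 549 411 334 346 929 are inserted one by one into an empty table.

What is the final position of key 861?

6

55: h=9 → slot 9
861: h=9, h2=10, probe 9,6 → slot 6
549: h=9, h2=10, probe 9,6,3 → slot 3
411: h=0 → slot 0
334: h=6, h2=11, probe 6,4 → slot 4
346: h=0, h2=11, probe 0,11 → slot 11
929: h=1 → slot 1
Table: [411, 929, -, 549, 334, -, 861, -, -, 55, -, 346, -]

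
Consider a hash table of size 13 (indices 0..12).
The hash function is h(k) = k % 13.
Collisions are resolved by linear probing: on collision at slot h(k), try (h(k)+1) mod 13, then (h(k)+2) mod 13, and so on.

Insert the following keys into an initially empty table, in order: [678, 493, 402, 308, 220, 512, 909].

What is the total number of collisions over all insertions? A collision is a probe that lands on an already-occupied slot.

7

678: h=2 → slot 2
493: h=12 → slot 12
402: h=12, probe 12,0 → slot 0
308: h=9 → slot 9
220: h=12, probe 12,0,1 → slot 1
512: h=5 → slot 5
909: h=12, probe 12,0,1,2,3 → slot 3
Table: [402, 220, 678, 909, -, 512, -, -, -, 308, -, -, 493]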